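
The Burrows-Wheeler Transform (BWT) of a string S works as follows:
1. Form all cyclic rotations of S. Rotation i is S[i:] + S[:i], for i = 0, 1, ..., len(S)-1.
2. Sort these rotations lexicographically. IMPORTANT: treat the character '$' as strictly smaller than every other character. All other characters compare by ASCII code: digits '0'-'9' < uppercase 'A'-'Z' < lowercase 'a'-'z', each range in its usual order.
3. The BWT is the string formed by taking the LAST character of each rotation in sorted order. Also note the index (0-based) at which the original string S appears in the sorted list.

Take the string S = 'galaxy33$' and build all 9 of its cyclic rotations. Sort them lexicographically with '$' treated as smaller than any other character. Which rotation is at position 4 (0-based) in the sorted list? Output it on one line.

All 9 rotations (rotation i = S[i:]+S[:i]):
  rot[0] = galaxy33$
  rot[1] = alaxy33$g
  rot[2] = laxy33$ga
  rot[3] = axy33$gal
  rot[4] = xy33$gala
  rot[5] = y33$galax
  rot[6] = 33$galaxy
  rot[7] = 3$galaxy3
  rot[8] = $galaxy33
Sorted (with $ < everything):
  sorted[0] = $galaxy33
  sorted[1] = 3$galaxy3
  sorted[2] = 33$galaxy
  sorted[3] = alaxy33$g
  sorted[4] = axy33$gal
  sorted[5] = galaxy33$
  sorted[6] = laxy33$ga
  sorted[7] = xy33$gala
  sorted[8] = y33$galax
sorted[4] = axy33$gal

Answer: axy33$gal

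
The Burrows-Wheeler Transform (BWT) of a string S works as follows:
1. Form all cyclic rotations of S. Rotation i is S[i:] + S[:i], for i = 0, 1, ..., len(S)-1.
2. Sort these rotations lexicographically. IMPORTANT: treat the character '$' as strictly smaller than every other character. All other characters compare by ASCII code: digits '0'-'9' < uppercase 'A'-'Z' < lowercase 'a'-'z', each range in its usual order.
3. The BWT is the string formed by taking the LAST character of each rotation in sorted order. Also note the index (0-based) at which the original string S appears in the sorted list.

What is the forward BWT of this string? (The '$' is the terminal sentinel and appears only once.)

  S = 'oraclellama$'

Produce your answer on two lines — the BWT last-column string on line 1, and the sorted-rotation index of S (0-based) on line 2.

Answer: amrlallcea$o
10

Derivation:
All 12 rotations (rotation i = S[i:]+S[:i]):
  rot[0] = oraclellama$
  rot[1] = raclellama$o
  rot[2] = aclellama$or
  rot[3] = clellama$ora
  rot[4] = lellama$orac
  rot[5] = ellama$oracl
  rot[6] = llama$oracle
  rot[7] = lama$oraclel
  rot[8] = ama$oraclell
  rot[9] = ma$oraclella
  rot[10] = a$oraclellam
  rot[11] = $oraclellama
Sorted (with $ < everything):
  sorted[0] = $oraclellama  (last char: 'a')
  sorted[1] = a$oraclellam  (last char: 'm')
  sorted[2] = aclellama$or  (last char: 'r')
  sorted[3] = ama$oraclell  (last char: 'l')
  sorted[4] = clellama$ora  (last char: 'a')
  sorted[5] = ellama$oracl  (last char: 'l')
  sorted[6] = lama$oraclel  (last char: 'l')
  sorted[7] = lellama$orac  (last char: 'c')
  sorted[8] = llama$oracle  (last char: 'e')
  sorted[9] = ma$oraclella  (last char: 'a')
  sorted[10] = oraclellama$  (last char: '$')
  sorted[11] = raclellama$o  (last char: 'o')
Last column: amrlallcea$o
Original string S is at sorted index 10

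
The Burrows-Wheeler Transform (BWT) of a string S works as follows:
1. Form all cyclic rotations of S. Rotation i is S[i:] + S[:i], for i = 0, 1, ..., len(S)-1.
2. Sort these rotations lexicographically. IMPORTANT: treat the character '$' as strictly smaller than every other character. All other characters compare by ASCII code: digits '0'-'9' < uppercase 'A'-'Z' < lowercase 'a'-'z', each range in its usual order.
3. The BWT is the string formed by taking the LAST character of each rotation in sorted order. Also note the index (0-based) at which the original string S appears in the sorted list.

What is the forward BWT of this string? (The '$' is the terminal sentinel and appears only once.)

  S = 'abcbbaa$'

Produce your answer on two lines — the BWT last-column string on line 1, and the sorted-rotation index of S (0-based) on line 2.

Answer: aab$bcab
3

Derivation:
All 8 rotations (rotation i = S[i:]+S[:i]):
  rot[0] = abcbbaa$
  rot[1] = bcbbaa$a
  rot[2] = cbbaa$ab
  rot[3] = bbaa$abc
  rot[4] = baa$abcb
  rot[5] = aa$abcbb
  rot[6] = a$abcbba
  rot[7] = $abcbbaa
Sorted (with $ < everything):
  sorted[0] = $abcbbaa  (last char: 'a')
  sorted[1] = a$abcbba  (last char: 'a')
  sorted[2] = aa$abcbb  (last char: 'b')
  sorted[3] = abcbbaa$  (last char: '$')
  sorted[4] = baa$abcb  (last char: 'b')
  sorted[5] = bbaa$abc  (last char: 'c')
  sorted[6] = bcbbaa$a  (last char: 'a')
  sorted[7] = cbbaa$ab  (last char: 'b')
Last column: aab$bcab
Original string S is at sorted index 3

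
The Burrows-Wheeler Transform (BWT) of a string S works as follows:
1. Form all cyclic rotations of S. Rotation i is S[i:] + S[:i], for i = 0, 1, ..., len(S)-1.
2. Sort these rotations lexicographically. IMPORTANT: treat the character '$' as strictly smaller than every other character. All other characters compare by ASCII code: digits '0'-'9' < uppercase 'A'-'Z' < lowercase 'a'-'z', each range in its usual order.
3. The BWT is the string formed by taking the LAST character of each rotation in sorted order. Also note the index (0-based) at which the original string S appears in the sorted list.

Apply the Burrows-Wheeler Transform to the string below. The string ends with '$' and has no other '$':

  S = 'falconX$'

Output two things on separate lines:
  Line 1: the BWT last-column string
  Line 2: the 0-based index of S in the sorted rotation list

All 8 rotations (rotation i = S[i:]+S[:i]):
  rot[0] = falconX$
  rot[1] = alconX$f
  rot[2] = lconX$fa
  rot[3] = conX$fal
  rot[4] = onX$falc
  rot[5] = nX$falco
  rot[6] = X$falcon
  rot[7] = $falconX
Sorted (with $ < everything):
  sorted[0] = $falconX  (last char: 'X')
  sorted[1] = X$falcon  (last char: 'n')
  sorted[2] = alconX$f  (last char: 'f')
  sorted[3] = conX$fal  (last char: 'l')
  sorted[4] = falconX$  (last char: '$')
  sorted[5] = lconX$fa  (last char: 'a')
  sorted[6] = nX$falco  (last char: 'o')
  sorted[7] = onX$falc  (last char: 'c')
Last column: Xnfl$aoc
Original string S is at sorted index 4

Answer: Xnfl$aoc
4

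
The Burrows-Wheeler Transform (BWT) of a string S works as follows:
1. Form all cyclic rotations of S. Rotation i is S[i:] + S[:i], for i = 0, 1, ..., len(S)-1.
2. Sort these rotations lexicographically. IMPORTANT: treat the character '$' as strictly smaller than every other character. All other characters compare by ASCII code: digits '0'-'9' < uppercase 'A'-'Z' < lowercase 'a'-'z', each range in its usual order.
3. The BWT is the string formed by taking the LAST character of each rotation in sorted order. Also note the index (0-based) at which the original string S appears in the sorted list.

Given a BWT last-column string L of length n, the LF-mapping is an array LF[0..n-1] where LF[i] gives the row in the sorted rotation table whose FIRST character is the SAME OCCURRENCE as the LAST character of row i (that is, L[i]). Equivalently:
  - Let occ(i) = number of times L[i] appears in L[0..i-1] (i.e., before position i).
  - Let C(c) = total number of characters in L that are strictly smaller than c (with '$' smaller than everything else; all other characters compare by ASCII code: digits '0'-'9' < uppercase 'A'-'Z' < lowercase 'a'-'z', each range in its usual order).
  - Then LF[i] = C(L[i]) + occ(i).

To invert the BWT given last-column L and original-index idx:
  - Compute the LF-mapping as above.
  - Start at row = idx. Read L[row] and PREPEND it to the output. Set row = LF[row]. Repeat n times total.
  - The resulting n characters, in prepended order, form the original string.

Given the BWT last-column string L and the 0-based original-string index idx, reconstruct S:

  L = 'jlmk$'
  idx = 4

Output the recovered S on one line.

LF mapping: 1 3 4 2 0
Walk LF starting at row 4, prepending L[row]:
  step 1: row=4, L[4]='$', prepend. Next row=LF[4]=0
  step 2: row=0, L[0]='j', prepend. Next row=LF[0]=1
  step 3: row=1, L[1]='l', prepend. Next row=LF[1]=3
  step 4: row=3, L[3]='k', prepend. Next row=LF[3]=2
  step 5: row=2, L[2]='m', prepend. Next row=LF[2]=4
Reversed output: mklj$

Answer: mklj$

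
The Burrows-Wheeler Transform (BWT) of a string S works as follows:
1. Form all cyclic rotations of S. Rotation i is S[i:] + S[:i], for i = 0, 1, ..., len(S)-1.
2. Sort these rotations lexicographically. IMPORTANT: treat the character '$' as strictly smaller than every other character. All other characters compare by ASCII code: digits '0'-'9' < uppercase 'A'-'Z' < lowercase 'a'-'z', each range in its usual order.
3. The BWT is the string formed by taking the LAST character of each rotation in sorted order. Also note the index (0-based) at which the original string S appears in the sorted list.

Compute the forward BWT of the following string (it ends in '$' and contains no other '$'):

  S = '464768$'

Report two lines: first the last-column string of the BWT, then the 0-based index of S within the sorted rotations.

All 7 rotations (rotation i = S[i:]+S[:i]):
  rot[0] = 464768$
  rot[1] = 64768$4
  rot[2] = 4768$46
  rot[3] = 768$464
  rot[4] = 68$4647
  rot[5] = 8$46476
  rot[6] = $464768
Sorted (with $ < everything):
  sorted[0] = $464768  (last char: '8')
  sorted[1] = 464768$  (last char: '$')
  sorted[2] = 4768$46  (last char: '6')
  sorted[3] = 64768$4  (last char: '4')
  sorted[4] = 68$4647  (last char: '7')
  sorted[5] = 768$464  (last char: '4')
  sorted[6] = 8$46476  (last char: '6')
Last column: 8$64746
Original string S is at sorted index 1

Answer: 8$64746
1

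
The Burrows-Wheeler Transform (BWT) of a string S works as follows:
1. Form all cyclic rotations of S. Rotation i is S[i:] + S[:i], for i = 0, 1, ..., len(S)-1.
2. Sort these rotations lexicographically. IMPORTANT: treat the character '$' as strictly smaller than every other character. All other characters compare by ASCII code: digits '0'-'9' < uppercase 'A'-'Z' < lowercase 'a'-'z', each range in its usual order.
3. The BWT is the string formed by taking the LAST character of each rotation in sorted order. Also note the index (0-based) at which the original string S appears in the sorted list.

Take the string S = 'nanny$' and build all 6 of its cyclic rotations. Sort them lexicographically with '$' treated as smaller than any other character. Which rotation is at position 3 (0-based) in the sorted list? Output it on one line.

All 6 rotations (rotation i = S[i:]+S[:i]):
  rot[0] = nanny$
  rot[1] = anny$n
  rot[2] = nny$na
  rot[3] = ny$nan
  rot[4] = y$nann
  rot[5] = $nanny
Sorted (with $ < everything):
  sorted[0] = $nanny
  sorted[1] = anny$n
  sorted[2] = nanny$
  sorted[3] = nny$na
  sorted[4] = ny$nan
  sorted[5] = y$nann
sorted[3] = nny$na

Answer: nny$na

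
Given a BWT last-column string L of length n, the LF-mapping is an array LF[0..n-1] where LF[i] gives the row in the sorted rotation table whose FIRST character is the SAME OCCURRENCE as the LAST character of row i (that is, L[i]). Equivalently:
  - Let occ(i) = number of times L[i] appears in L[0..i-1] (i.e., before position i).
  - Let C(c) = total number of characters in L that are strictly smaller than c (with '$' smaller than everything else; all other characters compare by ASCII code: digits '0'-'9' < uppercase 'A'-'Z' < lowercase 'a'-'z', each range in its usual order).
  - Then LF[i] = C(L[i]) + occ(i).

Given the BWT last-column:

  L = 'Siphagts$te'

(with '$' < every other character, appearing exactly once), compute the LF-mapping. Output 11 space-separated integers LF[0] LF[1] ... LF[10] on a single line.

Char counts: '$':1, 'S':1, 'a':1, 'e':1, 'g':1, 'h':1, 'i':1, 'p':1, 's':1, 't':2
C (first-col start): C('$')=0, C('S')=1, C('a')=2, C('e')=3, C('g')=4, C('h')=5, C('i')=6, C('p')=7, C('s')=8, C('t')=9
L[0]='S': occ=0, LF[0]=C('S')+0=1+0=1
L[1]='i': occ=0, LF[1]=C('i')+0=6+0=6
L[2]='p': occ=0, LF[2]=C('p')+0=7+0=7
L[3]='h': occ=0, LF[3]=C('h')+0=5+0=5
L[4]='a': occ=0, LF[4]=C('a')+0=2+0=2
L[5]='g': occ=0, LF[5]=C('g')+0=4+0=4
L[6]='t': occ=0, LF[6]=C('t')+0=9+0=9
L[7]='s': occ=0, LF[7]=C('s')+0=8+0=8
L[8]='$': occ=0, LF[8]=C('$')+0=0+0=0
L[9]='t': occ=1, LF[9]=C('t')+1=9+1=10
L[10]='e': occ=0, LF[10]=C('e')+0=3+0=3

Answer: 1 6 7 5 2 4 9 8 0 10 3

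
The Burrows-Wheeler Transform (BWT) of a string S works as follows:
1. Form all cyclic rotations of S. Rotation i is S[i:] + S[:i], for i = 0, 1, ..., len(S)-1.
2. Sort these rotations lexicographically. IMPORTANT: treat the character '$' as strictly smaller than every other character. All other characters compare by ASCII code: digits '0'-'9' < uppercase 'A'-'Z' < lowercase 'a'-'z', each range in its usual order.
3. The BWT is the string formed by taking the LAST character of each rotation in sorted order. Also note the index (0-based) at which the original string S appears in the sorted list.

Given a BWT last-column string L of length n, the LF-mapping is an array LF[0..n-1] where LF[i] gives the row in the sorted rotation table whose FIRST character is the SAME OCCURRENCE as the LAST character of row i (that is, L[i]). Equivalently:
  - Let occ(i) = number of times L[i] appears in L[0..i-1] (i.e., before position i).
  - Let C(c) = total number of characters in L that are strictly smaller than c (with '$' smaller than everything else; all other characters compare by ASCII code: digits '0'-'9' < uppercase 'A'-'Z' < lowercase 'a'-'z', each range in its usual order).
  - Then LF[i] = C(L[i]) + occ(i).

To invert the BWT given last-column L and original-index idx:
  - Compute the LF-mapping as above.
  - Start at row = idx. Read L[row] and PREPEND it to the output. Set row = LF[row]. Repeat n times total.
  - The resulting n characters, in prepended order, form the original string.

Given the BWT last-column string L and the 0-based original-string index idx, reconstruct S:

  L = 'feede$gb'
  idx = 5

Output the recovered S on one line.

Answer: eedebgf$

Derivation:
LF mapping: 6 3 4 2 5 0 7 1
Walk LF starting at row 5, prepending L[row]:
  step 1: row=5, L[5]='$', prepend. Next row=LF[5]=0
  step 2: row=0, L[0]='f', prepend. Next row=LF[0]=6
  step 3: row=6, L[6]='g', prepend. Next row=LF[6]=7
  step 4: row=7, L[7]='b', prepend. Next row=LF[7]=1
  step 5: row=1, L[1]='e', prepend. Next row=LF[1]=3
  step 6: row=3, L[3]='d', prepend. Next row=LF[3]=2
  step 7: row=2, L[2]='e', prepend. Next row=LF[2]=4
  step 8: row=4, L[4]='e', prepend. Next row=LF[4]=5
Reversed output: eedebgf$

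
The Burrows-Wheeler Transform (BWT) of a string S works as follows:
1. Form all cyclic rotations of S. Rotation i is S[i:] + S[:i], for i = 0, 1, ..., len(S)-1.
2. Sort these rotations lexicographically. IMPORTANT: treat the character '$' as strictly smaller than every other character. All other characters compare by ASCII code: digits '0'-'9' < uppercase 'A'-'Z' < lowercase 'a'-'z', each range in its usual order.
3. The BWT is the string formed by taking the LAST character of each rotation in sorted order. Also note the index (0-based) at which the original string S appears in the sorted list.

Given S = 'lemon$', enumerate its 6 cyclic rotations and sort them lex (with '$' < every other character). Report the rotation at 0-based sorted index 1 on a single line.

Answer: emon$l

Derivation:
All 6 rotations (rotation i = S[i:]+S[:i]):
  rot[0] = lemon$
  rot[1] = emon$l
  rot[2] = mon$le
  rot[3] = on$lem
  rot[4] = n$lemo
  rot[5] = $lemon
Sorted (with $ < everything):
  sorted[0] = $lemon
  sorted[1] = emon$l
  sorted[2] = lemon$
  sorted[3] = mon$le
  sorted[4] = n$lemo
  sorted[5] = on$lem
sorted[1] = emon$l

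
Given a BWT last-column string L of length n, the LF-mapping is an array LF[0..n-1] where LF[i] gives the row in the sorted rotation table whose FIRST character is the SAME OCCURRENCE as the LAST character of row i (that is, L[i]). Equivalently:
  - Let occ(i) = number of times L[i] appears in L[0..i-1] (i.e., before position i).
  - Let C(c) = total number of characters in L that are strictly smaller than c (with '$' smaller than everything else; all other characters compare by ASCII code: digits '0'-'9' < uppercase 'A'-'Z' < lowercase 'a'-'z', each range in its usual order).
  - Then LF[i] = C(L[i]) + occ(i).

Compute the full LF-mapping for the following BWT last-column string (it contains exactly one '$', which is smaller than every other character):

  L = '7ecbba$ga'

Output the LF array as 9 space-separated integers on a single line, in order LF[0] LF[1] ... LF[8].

Answer: 1 7 6 4 5 2 0 8 3

Derivation:
Char counts: '$':1, '7':1, 'a':2, 'b':2, 'c':1, 'e':1, 'g':1
C (first-col start): C('$')=0, C('7')=1, C('a')=2, C('b')=4, C('c')=6, C('e')=7, C('g')=8
L[0]='7': occ=0, LF[0]=C('7')+0=1+0=1
L[1]='e': occ=0, LF[1]=C('e')+0=7+0=7
L[2]='c': occ=0, LF[2]=C('c')+0=6+0=6
L[3]='b': occ=0, LF[3]=C('b')+0=4+0=4
L[4]='b': occ=1, LF[4]=C('b')+1=4+1=5
L[5]='a': occ=0, LF[5]=C('a')+0=2+0=2
L[6]='$': occ=0, LF[6]=C('$')+0=0+0=0
L[7]='g': occ=0, LF[7]=C('g')+0=8+0=8
L[8]='a': occ=1, LF[8]=C('a')+1=2+1=3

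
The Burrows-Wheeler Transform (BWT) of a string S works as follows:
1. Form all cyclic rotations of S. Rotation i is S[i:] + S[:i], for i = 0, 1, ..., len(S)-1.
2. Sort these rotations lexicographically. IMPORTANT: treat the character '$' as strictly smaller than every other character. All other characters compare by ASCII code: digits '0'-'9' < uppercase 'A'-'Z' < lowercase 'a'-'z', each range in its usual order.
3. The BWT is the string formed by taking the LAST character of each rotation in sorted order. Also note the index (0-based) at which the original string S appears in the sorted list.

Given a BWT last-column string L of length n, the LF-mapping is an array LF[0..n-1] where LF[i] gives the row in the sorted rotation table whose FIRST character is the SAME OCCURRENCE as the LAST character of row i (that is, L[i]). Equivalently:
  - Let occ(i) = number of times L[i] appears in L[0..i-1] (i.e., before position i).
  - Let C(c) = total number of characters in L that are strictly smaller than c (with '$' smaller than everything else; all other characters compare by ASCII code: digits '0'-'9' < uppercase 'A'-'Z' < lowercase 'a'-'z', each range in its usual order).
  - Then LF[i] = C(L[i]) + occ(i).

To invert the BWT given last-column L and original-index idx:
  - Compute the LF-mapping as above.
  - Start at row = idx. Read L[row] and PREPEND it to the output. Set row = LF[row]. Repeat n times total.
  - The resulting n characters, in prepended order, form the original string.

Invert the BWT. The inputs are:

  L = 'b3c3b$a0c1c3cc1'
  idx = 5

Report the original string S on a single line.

Answer: 31cccc1b30a3cb$

Derivation:
LF mapping: 8 4 10 5 9 0 7 1 11 2 12 6 13 14 3
Walk LF starting at row 5, prepending L[row]:
  step 1: row=5, L[5]='$', prepend. Next row=LF[5]=0
  step 2: row=0, L[0]='b', prepend. Next row=LF[0]=8
  step 3: row=8, L[8]='c', prepend. Next row=LF[8]=11
  step 4: row=11, L[11]='3', prepend. Next row=LF[11]=6
  step 5: row=6, L[6]='a', prepend. Next row=LF[6]=7
  step 6: row=7, L[7]='0', prepend. Next row=LF[7]=1
  step 7: row=1, L[1]='3', prepend. Next row=LF[1]=4
  step 8: row=4, L[4]='b', prepend. Next row=LF[4]=9
  step 9: row=9, L[9]='1', prepend. Next row=LF[9]=2
  step 10: row=2, L[2]='c', prepend. Next row=LF[2]=10
  step 11: row=10, L[10]='c', prepend. Next row=LF[10]=12
  step 12: row=12, L[12]='c', prepend. Next row=LF[12]=13
  step 13: row=13, L[13]='c', prepend. Next row=LF[13]=14
  step 14: row=14, L[14]='1', prepend. Next row=LF[14]=3
  step 15: row=3, L[3]='3', prepend. Next row=LF[3]=5
Reversed output: 31cccc1b30a3cb$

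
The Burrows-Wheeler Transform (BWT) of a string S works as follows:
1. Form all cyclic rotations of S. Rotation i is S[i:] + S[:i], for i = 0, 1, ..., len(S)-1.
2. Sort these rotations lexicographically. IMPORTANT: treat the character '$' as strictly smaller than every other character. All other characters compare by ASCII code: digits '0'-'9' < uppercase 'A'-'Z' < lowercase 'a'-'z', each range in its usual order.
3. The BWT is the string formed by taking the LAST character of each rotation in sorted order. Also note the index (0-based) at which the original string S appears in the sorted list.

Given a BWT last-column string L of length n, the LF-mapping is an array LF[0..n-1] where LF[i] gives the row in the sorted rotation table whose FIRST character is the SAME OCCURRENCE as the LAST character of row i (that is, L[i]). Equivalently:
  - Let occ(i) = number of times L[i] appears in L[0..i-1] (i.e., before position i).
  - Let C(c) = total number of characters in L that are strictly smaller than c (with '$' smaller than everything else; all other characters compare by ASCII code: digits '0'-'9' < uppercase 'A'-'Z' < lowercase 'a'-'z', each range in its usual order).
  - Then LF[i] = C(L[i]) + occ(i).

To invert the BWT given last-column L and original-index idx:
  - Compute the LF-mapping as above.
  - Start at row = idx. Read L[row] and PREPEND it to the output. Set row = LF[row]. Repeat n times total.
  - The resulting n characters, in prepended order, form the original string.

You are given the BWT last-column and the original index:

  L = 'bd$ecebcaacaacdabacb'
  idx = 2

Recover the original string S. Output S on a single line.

LF mapping: 7 16 0 18 11 19 8 12 1 2 13 3 4 14 17 5 9 6 15 10
Walk LF starting at row 2, prepending L[row]:
  step 1: row=2, L[2]='$', prepend. Next row=LF[2]=0
  step 2: row=0, L[0]='b', prepend. Next row=LF[0]=7
  step 3: row=7, L[7]='c', prepend. Next row=LF[7]=12
  step 4: row=12, L[12]='a', prepend. Next row=LF[12]=4
  step 5: row=4, L[4]='c', prepend. Next row=LF[4]=11
  step 6: row=11, L[11]='a', prepend. Next row=LF[11]=3
  step 7: row=3, L[3]='e', prepend. Next row=LF[3]=18
  step 8: row=18, L[18]='c', prepend. Next row=LF[18]=15
  step 9: row=15, L[15]='a', prepend. Next row=LF[15]=5
  step 10: row=5, L[5]='e', prepend. Next row=LF[5]=19
  step 11: row=19, L[19]='b', prepend. Next row=LF[19]=10
  step 12: row=10, L[10]='c', prepend. Next row=LF[10]=13
  step 13: row=13, L[13]='c', prepend. Next row=LF[13]=14
  step 14: row=14, L[14]='d', prepend. Next row=LF[14]=17
  step 15: row=17, L[17]='a', prepend. Next row=LF[17]=6
  step 16: row=6, L[6]='b', prepend. Next row=LF[6]=8
  step 17: row=8, L[8]='a', prepend. Next row=LF[8]=1
  step 18: row=1, L[1]='d', prepend. Next row=LF[1]=16
  step 19: row=16, L[16]='b', prepend. Next row=LF[16]=9
  step 20: row=9, L[9]='a', prepend. Next row=LF[9]=2
Reversed output: abdabadccbeaceacacb$

Answer: abdabadccbeaceacacb$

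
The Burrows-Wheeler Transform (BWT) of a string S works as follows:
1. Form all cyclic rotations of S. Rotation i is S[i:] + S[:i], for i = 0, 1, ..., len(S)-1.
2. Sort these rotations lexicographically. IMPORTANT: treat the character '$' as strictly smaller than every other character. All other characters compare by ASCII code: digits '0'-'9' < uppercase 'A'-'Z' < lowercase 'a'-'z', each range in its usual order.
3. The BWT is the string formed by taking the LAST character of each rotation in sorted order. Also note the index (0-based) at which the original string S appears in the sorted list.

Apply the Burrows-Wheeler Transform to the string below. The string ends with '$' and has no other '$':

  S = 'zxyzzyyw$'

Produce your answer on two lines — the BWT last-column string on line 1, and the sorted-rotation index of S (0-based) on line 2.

Answer: wyzyzx$zy
6

Derivation:
All 9 rotations (rotation i = S[i:]+S[:i]):
  rot[0] = zxyzzyyw$
  rot[1] = xyzzyyw$z
  rot[2] = yzzyyw$zx
  rot[3] = zzyyw$zxy
  rot[4] = zyyw$zxyz
  rot[5] = yyw$zxyzz
  rot[6] = yw$zxyzzy
  rot[7] = w$zxyzzyy
  rot[8] = $zxyzzyyw
Sorted (with $ < everything):
  sorted[0] = $zxyzzyyw  (last char: 'w')
  sorted[1] = w$zxyzzyy  (last char: 'y')
  sorted[2] = xyzzyyw$z  (last char: 'z')
  sorted[3] = yw$zxyzzy  (last char: 'y')
  sorted[4] = yyw$zxyzz  (last char: 'z')
  sorted[5] = yzzyyw$zx  (last char: 'x')
  sorted[6] = zxyzzyyw$  (last char: '$')
  sorted[7] = zyyw$zxyz  (last char: 'z')
  sorted[8] = zzyyw$zxy  (last char: 'y')
Last column: wyzyzx$zy
Original string S is at sorted index 6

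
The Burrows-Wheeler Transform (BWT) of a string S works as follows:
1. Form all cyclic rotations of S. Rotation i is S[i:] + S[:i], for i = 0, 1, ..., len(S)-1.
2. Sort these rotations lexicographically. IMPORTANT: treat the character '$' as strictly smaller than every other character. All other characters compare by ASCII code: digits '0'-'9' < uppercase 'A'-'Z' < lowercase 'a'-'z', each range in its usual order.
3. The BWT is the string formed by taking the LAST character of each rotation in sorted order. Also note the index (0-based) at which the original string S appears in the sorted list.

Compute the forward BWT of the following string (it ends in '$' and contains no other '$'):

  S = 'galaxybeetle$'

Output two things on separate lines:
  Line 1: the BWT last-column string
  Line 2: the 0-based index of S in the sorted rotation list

All 13 rotations (rotation i = S[i:]+S[:i]):
  rot[0] = galaxybeetle$
  rot[1] = alaxybeetle$g
  rot[2] = laxybeetle$ga
  rot[3] = axybeetle$gal
  rot[4] = xybeetle$gala
  rot[5] = ybeetle$galax
  rot[6] = beetle$galaxy
  rot[7] = eetle$galaxyb
  rot[8] = etle$galaxybe
  rot[9] = tle$galaxybee
  rot[10] = le$galaxybeet
  rot[11] = e$galaxybeetl
  rot[12] = $galaxybeetle
Sorted (with $ < everything):
  sorted[0] = $galaxybeetle  (last char: 'e')
  sorted[1] = alaxybeetle$g  (last char: 'g')
  sorted[2] = axybeetle$gal  (last char: 'l')
  sorted[3] = beetle$galaxy  (last char: 'y')
  sorted[4] = e$galaxybeetl  (last char: 'l')
  sorted[5] = eetle$galaxyb  (last char: 'b')
  sorted[6] = etle$galaxybe  (last char: 'e')
  sorted[7] = galaxybeetle$  (last char: '$')
  sorted[8] = laxybeetle$ga  (last char: 'a')
  sorted[9] = le$galaxybeet  (last char: 't')
  sorted[10] = tle$galaxybee  (last char: 'e')
  sorted[11] = xybeetle$gala  (last char: 'a')
  sorted[12] = ybeetle$galax  (last char: 'x')
Last column: eglylbe$ateax
Original string S is at sorted index 7

Answer: eglylbe$ateax
7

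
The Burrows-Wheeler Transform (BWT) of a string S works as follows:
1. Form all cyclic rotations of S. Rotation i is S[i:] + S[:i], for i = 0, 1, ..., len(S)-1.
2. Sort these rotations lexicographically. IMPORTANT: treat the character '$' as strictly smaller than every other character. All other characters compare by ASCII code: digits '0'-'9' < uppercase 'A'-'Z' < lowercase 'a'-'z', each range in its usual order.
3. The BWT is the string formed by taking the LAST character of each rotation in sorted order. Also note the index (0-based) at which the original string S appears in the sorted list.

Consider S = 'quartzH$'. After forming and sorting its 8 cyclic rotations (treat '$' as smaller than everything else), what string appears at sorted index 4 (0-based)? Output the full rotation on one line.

All 8 rotations (rotation i = S[i:]+S[:i]):
  rot[0] = quartzH$
  rot[1] = uartzH$q
  rot[2] = artzH$qu
  rot[3] = rtzH$qua
  rot[4] = tzH$quar
  rot[5] = zH$quart
  rot[6] = H$quartz
  rot[7] = $quartzH
Sorted (with $ < everything):
  sorted[0] = $quartzH
  sorted[1] = H$quartz
  sorted[2] = artzH$qu
  sorted[3] = quartzH$
  sorted[4] = rtzH$qua
  sorted[5] = tzH$quar
  sorted[6] = uartzH$q
  sorted[7] = zH$quart
sorted[4] = rtzH$qua

Answer: rtzH$qua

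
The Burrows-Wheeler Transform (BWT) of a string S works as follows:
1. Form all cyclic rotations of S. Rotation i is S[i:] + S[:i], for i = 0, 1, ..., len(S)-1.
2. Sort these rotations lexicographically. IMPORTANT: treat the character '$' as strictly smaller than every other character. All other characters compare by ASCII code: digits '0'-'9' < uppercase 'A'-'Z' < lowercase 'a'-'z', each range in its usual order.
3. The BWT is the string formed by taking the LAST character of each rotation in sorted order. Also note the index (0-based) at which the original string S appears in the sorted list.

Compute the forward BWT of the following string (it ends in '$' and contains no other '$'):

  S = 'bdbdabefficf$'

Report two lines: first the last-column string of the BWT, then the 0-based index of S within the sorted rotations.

Answer: fdd$aibbbceff
3

Derivation:
All 13 rotations (rotation i = S[i:]+S[:i]):
  rot[0] = bdbdabefficf$
  rot[1] = dbdabefficf$b
  rot[2] = bdabefficf$bd
  rot[3] = dabefficf$bdb
  rot[4] = abefficf$bdbd
  rot[5] = befficf$bdbda
  rot[6] = efficf$bdbdab
  rot[7] = fficf$bdbdabe
  rot[8] = ficf$bdbdabef
  rot[9] = icf$bdbdabeff
  rot[10] = cf$bdbdabeffi
  rot[11] = f$bdbdabeffic
  rot[12] = $bdbdabefficf
Sorted (with $ < everything):
  sorted[0] = $bdbdabefficf  (last char: 'f')
  sorted[1] = abefficf$bdbd  (last char: 'd')
  sorted[2] = bdabefficf$bd  (last char: 'd')
  sorted[3] = bdbdabefficf$  (last char: '$')
  sorted[4] = befficf$bdbda  (last char: 'a')
  sorted[5] = cf$bdbdabeffi  (last char: 'i')
  sorted[6] = dabefficf$bdb  (last char: 'b')
  sorted[7] = dbdabefficf$b  (last char: 'b')
  sorted[8] = efficf$bdbdab  (last char: 'b')
  sorted[9] = f$bdbdabeffic  (last char: 'c')
  sorted[10] = fficf$bdbdabe  (last char: 'e')
  sorted[11] = ficf$bdbdabef  (last char: 'f')
  sorted[12] = icf$bdbdabeff  (last char: 'f')
Last column: fdd$aibbbceff
Original string S is at sorted index 3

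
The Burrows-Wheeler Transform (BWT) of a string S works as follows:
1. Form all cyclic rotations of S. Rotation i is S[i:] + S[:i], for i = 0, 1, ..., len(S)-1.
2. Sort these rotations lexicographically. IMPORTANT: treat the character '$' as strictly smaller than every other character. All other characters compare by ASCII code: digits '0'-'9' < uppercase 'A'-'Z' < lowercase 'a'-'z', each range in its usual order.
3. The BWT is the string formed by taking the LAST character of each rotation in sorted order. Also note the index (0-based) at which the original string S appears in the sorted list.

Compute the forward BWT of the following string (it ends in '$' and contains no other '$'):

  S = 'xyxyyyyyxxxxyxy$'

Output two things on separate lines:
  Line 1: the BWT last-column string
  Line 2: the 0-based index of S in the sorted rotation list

All 16 rotations (rotation i = S[i:]+S[:i]):
  rot[0] = xyxyyyyyxxxxyxy$
  rot[1] = yxyyyyyxxxxyxy$x
  rot[2] = xyyyyyxxxxyxy$xy
  rot[3] = yyyyyxxxxyxy$xyx
  rot[4] = yyyyxxxxyxy$xyxy
  rot[5] = yyyxxxxyxy$xyxyy
  rot[6] = yyxxxxyxy$xyxyyy
  rot[7] = yxxxxyxy$xyxyyyy
  rot[8] = xxxxyxy$xyxyyyyy
  rot[9] = xxxyxy$xyxyyyyyx
  rot[10] = xxyxy$xyxyyyyyxx
  rot[11] = xyxy$xyxyyyyyxxx
  rot[12] = yxy$xyxyyyyyxxxx
  rot[13] = xy$xyxyyyyyxxxxy
  rot[14] = y$xyxyyyyyxxxxyx
  rot[15] = $xyxyyyyyxxxxyxy
Sorted (with $ < everything):
  sorted[0] = $xyxyyyyyxxxxyxy  (last char: 'y')
  sorted[1] = xxxxyxy$xyxyyyyy  (last char: 'y')
  sorted[2] = xxxyxy$xyxyyyyyx  (last char: 'x')
  sorted[3] = xxyxy$xyxyyyyyxx  (last char: 'x')
  sorted[4] = xy$xyxyyyyyxxxxy  (last char: 'y')
  sorted[5] = xyxy$xyxyyyyyxxx  (last char: 'x')
  sorted[6] = xyxyyyyyxxxxyxy$  (last char: '$')
  sorted[7] = xyyyyyxxxxyxy$xy  (last char: 'y')
  sorted[8] = y$xyxyyyyyxxxxyx  (last char: 'x')
  sorted[9] = yxxxxyxy$xyxyyyy  (last char: 'y')
  sorted[10] = yxy$xyxyyyyyxxxx  (last char: 'x')
  sorted[11] = yxyyyyyxxxxyxy$x  (last char: 'x')
  sorted[12] = yyxxxxyxy$xyxyyy  (last char: 'y')
  sorted[13] = yyyxxxxyxy$xyxyy  (last char: 'y')
  sorted[14] = yyyyxxxxyxy$xyxy  (last char: 'y')
  sorted[15] = yyyyyxxxxyxy$xyx  (last char: 'x')
Last column: yyxxyx$yxyxxyyyx
Original string S is at sorted index 6

Answer: yyxxyx$yxyxxyyyx
6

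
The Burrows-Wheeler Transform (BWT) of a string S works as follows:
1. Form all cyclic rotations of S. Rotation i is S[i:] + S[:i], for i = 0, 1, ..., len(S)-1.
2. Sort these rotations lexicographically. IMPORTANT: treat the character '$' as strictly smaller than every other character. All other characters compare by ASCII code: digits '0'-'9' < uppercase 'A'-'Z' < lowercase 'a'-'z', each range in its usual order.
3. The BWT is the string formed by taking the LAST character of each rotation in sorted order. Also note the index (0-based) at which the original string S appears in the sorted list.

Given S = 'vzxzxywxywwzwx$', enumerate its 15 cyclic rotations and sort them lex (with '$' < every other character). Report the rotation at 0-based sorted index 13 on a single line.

Answer: zxywxywwzwx$vzx

Derivation:
All 15 rotations (rotation i = S[i:]+S[:i]):
  rot[0] = vzxzxywxywwzwx$
  rot[1] = zxzxywxywwzwx$v
  rot[2] = xzxywxywwzwx$vz
  rot[3] = zxywxywwzwx$vzx
  rot[4] = xywxywwzwx$vzxz
  rot[5] = ywxywwzwx$vzxzx
  rot[6] = wxywwzwx$vzxzxy
  rot[7] = xywwzwx$vzxzxyw
  rot[8] = ywwzwx$vzxzxywx
  rot[9] = wwzwx$vzxzxywxy
  rot[10] = wzwx$vzxzxywxyw
  rot[11] = zwx$vzxzxywxyww
  rot[12] = wx$vzxzxywxywwz
  rot[13] = x$vzxzxywxywwzw
  rot[14] = $vzxzxywxywwzwx
Sorted (with $ < everything):
  sorted[0] = $vzxzxywxywwzwx
  sorted[1] = vzxzxywxywwzwx$
  sorted[2] = wwzwx$vzxzxywxy
  sorted[3] = wx$vzxzxywxywwz
  sorted[4] = wxywwzwx$vzxzxy
  sorted[5] = wzwx$vzxzxywxyw
  sorted[6] = x$vzxzxywxywwzw
  sorted[7] = xywwzwx$vzxzxyw
  sorted[8] = xywxywwzwx$vzxz
  sorted[9] = xzxywxywwzwx$vz
  sorted[10] = ywwzwx$vzxzxywx
  sorted[11] = ywxywwzwx$vzxzx
  sorted[12] = zwx$vzxzxywxyww
  sorted[13] = zxywxywwzwx$vzx
  sorted[14] = zxzxywxywwzwx$v
sorted[13] = zxywxywwzwx$vzx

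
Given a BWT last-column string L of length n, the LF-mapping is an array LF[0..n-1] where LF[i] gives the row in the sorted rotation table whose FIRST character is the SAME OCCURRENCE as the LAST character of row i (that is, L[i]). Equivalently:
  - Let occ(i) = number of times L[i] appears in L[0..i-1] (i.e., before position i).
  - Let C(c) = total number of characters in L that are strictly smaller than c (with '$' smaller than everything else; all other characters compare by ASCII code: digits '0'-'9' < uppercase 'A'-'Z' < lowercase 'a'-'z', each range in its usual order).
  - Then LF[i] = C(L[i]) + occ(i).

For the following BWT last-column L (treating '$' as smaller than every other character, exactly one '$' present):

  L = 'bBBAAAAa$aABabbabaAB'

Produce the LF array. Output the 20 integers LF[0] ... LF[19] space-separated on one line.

Char counts: '$':1, 'A':6, 'B':4, 'a':5, 'b':4
C (first-col start): C('$')=0, C('A')=1, C('B')=7, C('a')=11, C('b')=16
L[0]='b': occ=0, LF[0]=C('b')+0=16+0=16
L[1]='B': occ=0, LF[1]=C('B')+0=7+0=7
L[2]='B': occ=1, LF[2]=C('B')+1=7+1=8
L[3]='A': occ=0, LF[3]=C('A')+0=1+0=1
L[4]='A': occ=1, LF[4]=C('A')+1=1+1=2
L[5]='A': occ=2, LF[5]=C('A')+2=1+2=3
L[6]='A': occ=3, LF[6]=C('A')+3=1+3=4
L[7]='a': occ=0, LF[7]=C('a')+0=11+0=11
L[8]='$': occ=0, LF[8]=C('$')+0=0+0=0
L[9]='a': occ=1, LF[9]=C('a')+1=11+1=12
L[10]='A': occ=4, LF[10]=C('A')+4=1+4=5
L[11]='B': occ=2, LF[11]=C('B')+2=7+2=9
L[12]='a': occ=2, LF[12]=C('a')+2=11+2=13
L[13]='b': occ=1, LF[13]=C('b')+1=16+1=17
L[14]='b': occ=2, LF[14]=C('b')+2=16+2=18
L[15]='a': occ=3, LF[15]=C('a')+3=11+3=14
L[16]='b': occ=3, LF[16]=C('b')+3=16+3=19
L[17]='a': occ=4, LF[17]=C('a')+4=11+4=15
L[18]='A': occ=5, LF[18]=C('A')+5=1+5=6
L[19]='B': occ=3, LF[19]=C('B')+3=7+3=10

Answer: 16 7 8 1 2 3 4 11 0 12 5 9 13 17 18 14 19 15 6 10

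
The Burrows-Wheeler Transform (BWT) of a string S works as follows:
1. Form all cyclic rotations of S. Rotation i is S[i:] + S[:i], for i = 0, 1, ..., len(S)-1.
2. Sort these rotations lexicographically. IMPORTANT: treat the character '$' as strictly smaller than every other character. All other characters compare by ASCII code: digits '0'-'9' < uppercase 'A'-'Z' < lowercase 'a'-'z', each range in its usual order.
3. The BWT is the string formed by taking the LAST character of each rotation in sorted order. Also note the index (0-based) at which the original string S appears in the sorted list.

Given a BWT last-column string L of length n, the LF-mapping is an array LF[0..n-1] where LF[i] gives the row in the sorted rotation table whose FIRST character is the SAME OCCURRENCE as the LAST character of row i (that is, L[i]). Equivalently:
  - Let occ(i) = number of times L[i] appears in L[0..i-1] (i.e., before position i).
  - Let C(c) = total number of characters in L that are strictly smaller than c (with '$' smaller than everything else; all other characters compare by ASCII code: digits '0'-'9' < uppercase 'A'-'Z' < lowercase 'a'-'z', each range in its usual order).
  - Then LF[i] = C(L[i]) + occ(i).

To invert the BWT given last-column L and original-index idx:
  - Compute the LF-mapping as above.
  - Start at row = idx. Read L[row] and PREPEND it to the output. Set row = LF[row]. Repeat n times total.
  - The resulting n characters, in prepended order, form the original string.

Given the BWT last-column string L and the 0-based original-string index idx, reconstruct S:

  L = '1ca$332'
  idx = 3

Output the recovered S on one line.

Answer: 33a2c1$

Derivation:
LF mapping: 1 6 5 0 3 4 2
Walk LF starting at row 3, prepending L[row]:
  step 1: row=3, L[3]='$', prepend. Next row=LF[3]=0
  step 2: row=0, L[0]='1', prepend. Next row=LF[0]=1
  step 3: row=1, L[1]='c', prepend. Next row=LF[1]=6
  step 4: row=6, L[6]='2', prepend. Next row=LF[6]=2
  step 5: row=2, L[2]='a', prepend. Next row=LF[2]=5
  step 6: row=5, L[5]='3', prepend. Next row=LF[5]=4
  step 7: row=4, L[4]='3', prepend. Next row=LF[4]=3
Reversed output: 33a2c1$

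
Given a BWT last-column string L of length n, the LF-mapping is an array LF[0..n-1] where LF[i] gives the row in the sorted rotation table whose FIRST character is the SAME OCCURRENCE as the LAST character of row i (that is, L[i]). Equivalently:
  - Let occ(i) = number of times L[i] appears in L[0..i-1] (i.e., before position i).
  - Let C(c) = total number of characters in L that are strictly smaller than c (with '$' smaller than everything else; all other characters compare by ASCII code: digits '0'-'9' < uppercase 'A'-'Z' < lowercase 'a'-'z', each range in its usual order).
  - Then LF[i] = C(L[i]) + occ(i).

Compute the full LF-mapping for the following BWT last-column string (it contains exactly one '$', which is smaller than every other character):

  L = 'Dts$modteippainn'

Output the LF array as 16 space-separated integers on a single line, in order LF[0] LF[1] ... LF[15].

Answer: 1 14 13 0 7 10 3 15 4 5 11 12 2 6 8 9

Derivation:
Char counts: '$':1, 'D':1, 'a':1, 'd':1, 'e':1, 'i':2, 'm':1, 'n':2, 'o':1, 'p':2, 's':1, 't':2
C (first-col start): C('$')=0, C('D')=1, C('a')=2, C('d')=3, C('e')=4, C('i')=5, C('m')=7, C('n')=8, C('o')=10, C('p')=11, C('s')=13, C('t')=14
L[0]='D': occ=0, LF[0]=C('D')+0=1+0=1
L[1]='t': occ=0, LF[1]=C('t')+0=14+0=14
L[2]='s': occ=0, LF[2]=C('s')+0=13+0=13
L[3]='$': occ=0, LF[3]=C('$')+0=0+0=0
L[4]='m': occ=0, LF[4]=C('m')+0=7+0=7
L[5]='o': occ=0, LF[5]=C('o')+0=10+0=10
L[6]='d': occ=0, LF[6]=C('d')+0=3+0=3
L[7]='t': occ=1, LF[7]=C('t')+1=14+1=15
L[8]='e': occ=0, LF[8]=C('e')+0=4+0=4
L[9]='i': occ=0, LF[9]=C('i')+0=5+0=5
L[10]='p': occ=0, LF[10]=C('p')+0=11+0=11
L[11]='p': occ=1, LF[11]=C('p')+1=11+1=12
L[12]='a': occ=0, LF[12]=C('a')+0=2+0=2
L[13]='i': occ=1, LF[13]=C('i')+1=5+1=6
L[14]='n': occ=0, LF[14]=C('n')+0=8+0=8
L[15]='n': occ=1, LF[15]=C('n')+1=8+1=9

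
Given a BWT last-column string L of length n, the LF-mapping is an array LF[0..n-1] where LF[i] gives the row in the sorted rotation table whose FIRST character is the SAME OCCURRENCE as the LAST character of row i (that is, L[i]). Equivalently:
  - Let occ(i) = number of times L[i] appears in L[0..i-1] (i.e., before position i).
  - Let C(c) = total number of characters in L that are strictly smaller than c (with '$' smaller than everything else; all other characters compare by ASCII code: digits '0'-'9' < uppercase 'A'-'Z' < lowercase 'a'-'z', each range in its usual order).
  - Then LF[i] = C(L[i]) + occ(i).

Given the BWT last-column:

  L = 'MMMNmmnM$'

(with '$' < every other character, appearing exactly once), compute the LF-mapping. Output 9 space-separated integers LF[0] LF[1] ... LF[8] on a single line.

Char counts: '$':1, 'M':4, 'N':1, 'm':2, 'n':1
C (first-col start): C('$')=0, C('M')=1, C('N')=5, C('m')=6, C('n')=8
L[0]='M': occ=0, LF[0]=C('M')+0=1+0=1
L[1]='M': occ=1, LF[1]=C('M')+1=1+1=2
L[2]='M': occ=2, LF[2]=C('M')+2=1+2=3
L[3]='N': occ=0, LF[3]=C('N')+0=5+0=5
L[4]='m': occ=0, LF[4]=C('m')+0=6+0=6
L[5]='m': occ=1, LF[5]=C('m')+1=6+1=7
L[6]='n': occ=0, LF[6]=C('n')+0=8+0=8
L[7]='M': occ=3, LF[7]=C('M')+3=1+3=4
L[8]='$': occ=0, LF[8]=C('$')+0=0+0=0

Answer: 1 2 3 5 6 7 8 4 0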